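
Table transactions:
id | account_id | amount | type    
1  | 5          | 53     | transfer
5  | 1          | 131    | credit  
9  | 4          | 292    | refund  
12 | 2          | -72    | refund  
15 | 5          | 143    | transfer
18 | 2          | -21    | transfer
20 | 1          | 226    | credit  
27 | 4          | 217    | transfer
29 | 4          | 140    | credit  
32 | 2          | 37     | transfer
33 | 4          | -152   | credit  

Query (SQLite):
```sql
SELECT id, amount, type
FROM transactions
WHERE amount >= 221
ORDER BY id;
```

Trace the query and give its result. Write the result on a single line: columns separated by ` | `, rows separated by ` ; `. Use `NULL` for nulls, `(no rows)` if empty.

9 | 292 | refund ; 20 | 226 | credit

amount >= 221: ids {9, 20}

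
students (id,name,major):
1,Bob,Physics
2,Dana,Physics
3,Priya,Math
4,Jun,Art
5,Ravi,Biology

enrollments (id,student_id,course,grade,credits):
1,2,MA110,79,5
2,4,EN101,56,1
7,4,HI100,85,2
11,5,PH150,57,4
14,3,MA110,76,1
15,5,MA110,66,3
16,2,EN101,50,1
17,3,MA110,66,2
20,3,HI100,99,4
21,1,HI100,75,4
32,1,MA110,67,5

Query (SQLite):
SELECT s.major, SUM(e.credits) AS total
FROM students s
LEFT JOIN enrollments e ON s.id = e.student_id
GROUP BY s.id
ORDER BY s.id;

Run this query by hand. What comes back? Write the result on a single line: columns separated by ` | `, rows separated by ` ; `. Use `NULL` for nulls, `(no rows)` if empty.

LEFT JOIN keeps every students row; unmatched ones get NULL for enrollments columns.
Group by students.id and compute SUM(e.credits). SUM over an all-NULL group is NULL.
  1: ids {21, 32} → SUM(e.credits)=9
  2: ids {1, 16} → SUM(e.credits)=6
  3: ids {14, 17, 20} → SUM(e.credits)=7
  4: ids {2, 7} → SUM(e.credits)=3
  5: ids {11, 15} → SUM(e.credits)=7

Physics | 9 ; Physics | 6 ; Math | 7 ; Art | 3 ; Biology | 7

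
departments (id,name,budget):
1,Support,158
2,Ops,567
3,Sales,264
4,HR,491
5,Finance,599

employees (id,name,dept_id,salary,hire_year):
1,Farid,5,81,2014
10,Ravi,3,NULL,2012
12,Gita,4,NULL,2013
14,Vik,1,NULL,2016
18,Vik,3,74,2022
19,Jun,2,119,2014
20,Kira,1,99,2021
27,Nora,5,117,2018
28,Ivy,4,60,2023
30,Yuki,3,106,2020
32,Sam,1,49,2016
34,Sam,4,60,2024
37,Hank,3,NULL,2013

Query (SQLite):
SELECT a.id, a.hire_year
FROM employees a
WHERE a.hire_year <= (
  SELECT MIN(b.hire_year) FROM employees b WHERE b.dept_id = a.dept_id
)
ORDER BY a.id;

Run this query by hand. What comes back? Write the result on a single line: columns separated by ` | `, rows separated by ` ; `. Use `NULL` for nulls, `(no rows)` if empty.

1 | 2014 ; 10 | 2012 ; 12 | 2013 ; 14 | 2016 ; 19 | 2014 ; 32 | 2016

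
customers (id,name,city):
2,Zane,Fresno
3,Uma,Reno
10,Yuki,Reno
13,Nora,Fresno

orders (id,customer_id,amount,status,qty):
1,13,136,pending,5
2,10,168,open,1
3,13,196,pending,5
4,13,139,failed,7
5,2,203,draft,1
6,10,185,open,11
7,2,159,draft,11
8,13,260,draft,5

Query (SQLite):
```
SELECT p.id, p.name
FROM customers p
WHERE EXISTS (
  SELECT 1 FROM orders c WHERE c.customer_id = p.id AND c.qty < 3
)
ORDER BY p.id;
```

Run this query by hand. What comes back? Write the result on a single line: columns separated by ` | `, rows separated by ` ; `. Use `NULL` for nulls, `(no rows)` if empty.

For each customers row, check whether any orders with matching customer_id has qty < 3.
Keep rows where that is true.

2 | Zane ; 10 | Yuki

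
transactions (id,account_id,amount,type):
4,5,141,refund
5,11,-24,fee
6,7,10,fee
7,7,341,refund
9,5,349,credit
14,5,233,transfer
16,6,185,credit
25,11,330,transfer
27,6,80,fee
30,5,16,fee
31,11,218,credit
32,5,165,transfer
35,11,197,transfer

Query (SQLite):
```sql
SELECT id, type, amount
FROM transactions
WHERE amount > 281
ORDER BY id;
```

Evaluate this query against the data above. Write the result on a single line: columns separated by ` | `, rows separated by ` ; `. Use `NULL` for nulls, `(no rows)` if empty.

amount > 281: ids {7, 9, 25}

7 | refund | 341 ; 9 | credit | 349 ; 25 | transfer | 330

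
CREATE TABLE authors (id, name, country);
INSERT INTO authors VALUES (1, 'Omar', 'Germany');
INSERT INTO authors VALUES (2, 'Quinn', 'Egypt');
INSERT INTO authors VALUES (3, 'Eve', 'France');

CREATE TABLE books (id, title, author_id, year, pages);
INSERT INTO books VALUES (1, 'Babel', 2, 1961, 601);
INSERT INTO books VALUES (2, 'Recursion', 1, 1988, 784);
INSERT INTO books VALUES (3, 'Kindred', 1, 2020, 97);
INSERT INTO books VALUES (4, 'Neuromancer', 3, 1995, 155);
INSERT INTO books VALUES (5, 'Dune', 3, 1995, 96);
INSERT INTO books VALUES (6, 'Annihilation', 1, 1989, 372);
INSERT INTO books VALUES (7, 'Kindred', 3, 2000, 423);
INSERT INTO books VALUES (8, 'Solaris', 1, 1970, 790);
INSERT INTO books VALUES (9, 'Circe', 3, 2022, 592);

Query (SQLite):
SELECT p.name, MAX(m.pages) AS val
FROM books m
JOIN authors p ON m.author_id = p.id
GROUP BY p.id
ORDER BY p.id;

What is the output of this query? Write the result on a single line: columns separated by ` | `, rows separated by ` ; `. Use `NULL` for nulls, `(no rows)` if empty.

Join each books row to its authors via author_id.
Group joined rows by authors.id; compute MAX(m.pages) per group.
  1: ids {2, 3, 6, 8} → MAX(m.pages)=790
  2: ids {1} → MAX(m.pages)=601
  3: ids {4, 5, 7, 9} → MAX(m.pages)=592

Omar | 790 ; Quinn | 601 ; Eve | 592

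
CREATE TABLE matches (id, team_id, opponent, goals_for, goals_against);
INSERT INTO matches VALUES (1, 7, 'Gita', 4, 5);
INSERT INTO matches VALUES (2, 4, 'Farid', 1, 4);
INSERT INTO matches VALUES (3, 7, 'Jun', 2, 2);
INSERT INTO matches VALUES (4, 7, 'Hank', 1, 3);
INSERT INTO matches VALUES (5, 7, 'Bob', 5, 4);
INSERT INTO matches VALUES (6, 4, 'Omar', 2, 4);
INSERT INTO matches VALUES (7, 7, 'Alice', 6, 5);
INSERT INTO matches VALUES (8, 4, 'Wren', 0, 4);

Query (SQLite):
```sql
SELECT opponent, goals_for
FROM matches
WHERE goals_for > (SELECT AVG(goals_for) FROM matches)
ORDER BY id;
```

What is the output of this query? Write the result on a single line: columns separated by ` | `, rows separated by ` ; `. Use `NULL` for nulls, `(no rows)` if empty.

Scalar subquery: AVG(goals_for) over all matches rows = 2.625.
Keep rows where goals_for > that value.

Gita | 4 ; Bob | 5 ; Alice | 6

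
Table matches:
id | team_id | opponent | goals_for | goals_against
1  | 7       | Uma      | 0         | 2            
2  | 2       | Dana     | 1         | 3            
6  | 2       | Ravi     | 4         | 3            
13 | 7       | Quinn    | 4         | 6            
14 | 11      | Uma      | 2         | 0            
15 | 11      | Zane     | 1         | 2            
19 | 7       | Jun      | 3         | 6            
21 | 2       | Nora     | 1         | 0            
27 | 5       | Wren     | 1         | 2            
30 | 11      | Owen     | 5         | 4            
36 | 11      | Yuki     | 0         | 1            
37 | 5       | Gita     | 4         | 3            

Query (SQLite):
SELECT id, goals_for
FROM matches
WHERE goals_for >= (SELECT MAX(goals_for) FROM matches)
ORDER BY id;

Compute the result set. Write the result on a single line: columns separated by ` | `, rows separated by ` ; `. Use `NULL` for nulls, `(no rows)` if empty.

30 | 5

Scalar subquery: MAX(goals_for) over all matches rows = 5.
Keep rows where goals_for >= that value.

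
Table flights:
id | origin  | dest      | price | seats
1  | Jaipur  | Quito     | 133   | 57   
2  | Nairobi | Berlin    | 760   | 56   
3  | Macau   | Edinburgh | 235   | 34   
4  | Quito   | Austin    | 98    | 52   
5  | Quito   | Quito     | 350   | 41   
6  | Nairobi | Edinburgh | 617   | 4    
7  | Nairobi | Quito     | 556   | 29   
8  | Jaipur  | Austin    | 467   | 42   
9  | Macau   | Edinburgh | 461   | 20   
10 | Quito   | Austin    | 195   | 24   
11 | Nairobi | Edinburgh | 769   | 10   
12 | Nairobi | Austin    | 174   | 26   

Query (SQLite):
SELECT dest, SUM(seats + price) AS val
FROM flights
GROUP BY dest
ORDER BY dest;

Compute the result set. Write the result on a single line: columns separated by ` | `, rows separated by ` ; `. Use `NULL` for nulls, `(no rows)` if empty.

Austin | 1078 ; Berlin | 816 ; Edinburgh | 2150 ; Quito | 1166

For each row compute seats + price.
Group by dest; take SUM of the expression per group.
  Austin: ids {4, 8, 10, 12} → SUM(seats + price)=1078
  Berlin: ids {2} → SUM(seats + price)=816
  Edinburgh: ids {3, 6, 9, 11} → SUM(seats + price)=2150
  Quito: ids {1, 5, 7} → SUM(seats + price)=1166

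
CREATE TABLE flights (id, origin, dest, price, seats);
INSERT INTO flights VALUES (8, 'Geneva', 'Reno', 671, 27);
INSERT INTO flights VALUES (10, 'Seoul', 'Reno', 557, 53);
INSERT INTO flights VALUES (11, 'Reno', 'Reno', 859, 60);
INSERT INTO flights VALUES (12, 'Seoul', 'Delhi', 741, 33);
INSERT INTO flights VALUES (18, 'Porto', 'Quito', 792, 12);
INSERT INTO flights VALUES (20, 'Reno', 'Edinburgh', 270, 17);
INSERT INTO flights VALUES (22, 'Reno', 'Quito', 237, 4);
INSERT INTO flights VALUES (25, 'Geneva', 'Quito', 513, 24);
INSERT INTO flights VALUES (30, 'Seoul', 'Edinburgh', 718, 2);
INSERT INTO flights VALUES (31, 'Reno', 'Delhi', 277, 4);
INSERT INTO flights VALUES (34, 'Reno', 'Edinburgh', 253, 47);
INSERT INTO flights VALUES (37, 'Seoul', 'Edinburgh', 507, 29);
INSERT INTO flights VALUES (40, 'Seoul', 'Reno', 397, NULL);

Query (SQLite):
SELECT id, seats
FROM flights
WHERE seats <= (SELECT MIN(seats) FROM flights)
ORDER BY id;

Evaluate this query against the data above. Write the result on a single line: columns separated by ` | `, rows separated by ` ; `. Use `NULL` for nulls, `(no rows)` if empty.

Scalar subquery: MIN(seats) over all flights rows = 2.
Keep rows where seats <= that value.

30 | 2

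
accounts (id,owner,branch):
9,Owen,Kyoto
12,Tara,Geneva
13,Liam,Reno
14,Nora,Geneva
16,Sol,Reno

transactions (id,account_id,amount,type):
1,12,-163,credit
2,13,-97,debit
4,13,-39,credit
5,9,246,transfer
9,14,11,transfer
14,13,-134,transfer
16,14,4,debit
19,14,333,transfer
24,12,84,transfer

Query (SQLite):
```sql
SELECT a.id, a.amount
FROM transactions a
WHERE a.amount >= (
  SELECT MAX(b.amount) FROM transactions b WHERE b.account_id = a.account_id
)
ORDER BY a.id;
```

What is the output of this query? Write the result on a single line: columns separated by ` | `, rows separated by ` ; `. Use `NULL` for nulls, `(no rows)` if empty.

4 | -39 ; 5 | 246 ; 19 | 333 ; 24 | 84

For each transactions row a, compute MAX(amount) over rows sharing a.account_id.
Keep row a if a.amount >= that per-group MAX.
  account_id=9: MAX(amount) = 246
  account_id=12: MAX(amount) = 84
  account_id=13: MAX(amount) = -39
  account_id=14: MAX(amount) = 333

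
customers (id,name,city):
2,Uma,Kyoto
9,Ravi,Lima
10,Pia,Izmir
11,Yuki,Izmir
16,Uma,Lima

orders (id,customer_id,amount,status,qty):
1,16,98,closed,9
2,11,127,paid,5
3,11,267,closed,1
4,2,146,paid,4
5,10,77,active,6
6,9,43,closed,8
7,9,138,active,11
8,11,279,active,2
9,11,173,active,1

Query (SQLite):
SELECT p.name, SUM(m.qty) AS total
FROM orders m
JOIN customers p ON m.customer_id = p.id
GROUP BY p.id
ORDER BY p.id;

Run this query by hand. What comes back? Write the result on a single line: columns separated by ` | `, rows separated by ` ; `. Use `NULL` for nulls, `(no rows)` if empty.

Join each orders row to its customers via customer_id.
Group joined rows by customers.id; compute SUM(m.qty) per group.
  2: ids {4} → SUM(m.qty)=4
  9: ids {6, 7} → SUM(m.qty)=19
  10: ids {5} → SUM(m.qty)=6
  11: ids {2, 3, 8, 9} → SUM(m.qty)=9
  16: ids {1} → SUM(m.qty)=9

Uma | 4 ; Ravi | 19 ; Pia | 6 ; Yuki | 9 ; Uma | 9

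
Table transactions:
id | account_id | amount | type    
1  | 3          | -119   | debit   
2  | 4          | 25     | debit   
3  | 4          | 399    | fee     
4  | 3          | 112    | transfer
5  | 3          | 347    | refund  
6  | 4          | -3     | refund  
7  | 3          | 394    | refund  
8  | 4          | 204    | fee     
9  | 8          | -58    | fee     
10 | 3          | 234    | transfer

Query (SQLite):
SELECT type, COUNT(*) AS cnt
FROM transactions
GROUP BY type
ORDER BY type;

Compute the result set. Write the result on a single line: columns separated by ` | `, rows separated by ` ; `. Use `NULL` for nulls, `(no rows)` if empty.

debit | 2 ; fee | 3 ; refund | 3 ; transfer | 2

Partition transactions by type; compute COUNT(*) within each group.
  debit: ids {1, 2} → COUNT(*)=2
  fee: ids {3, 8, 9} → COUNT(*)=3
  refund: ids {5, 6, 7} → COUNT(*)=3
  transfer: ids {4, 10} → COUNT(*)=2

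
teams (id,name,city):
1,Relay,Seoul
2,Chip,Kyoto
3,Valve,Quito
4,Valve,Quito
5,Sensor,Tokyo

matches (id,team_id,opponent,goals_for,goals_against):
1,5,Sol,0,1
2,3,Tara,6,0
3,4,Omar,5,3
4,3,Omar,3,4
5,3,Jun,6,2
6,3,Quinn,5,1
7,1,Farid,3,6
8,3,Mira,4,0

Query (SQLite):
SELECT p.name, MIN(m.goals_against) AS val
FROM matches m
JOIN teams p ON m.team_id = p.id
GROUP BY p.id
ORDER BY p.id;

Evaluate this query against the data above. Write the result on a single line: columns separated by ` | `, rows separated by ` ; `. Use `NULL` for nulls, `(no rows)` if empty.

Relay | 6 ; Valve | 0 ; Valve | 3 ; Sensor | 1

Join each matches row to its teams via team_id.
Group joined rows by teams.id; compute MIN(m.goals_against) per group.
  1: ids {7} → MIN(m.goals_against)=6
  3: ids {2, 4, 5, 6, 8} → MIN(m.goals_against)=0
  4: ids {3} → MIN(m.goals_against)=3
  5: ids {1} → MIN(m.goals_against)=1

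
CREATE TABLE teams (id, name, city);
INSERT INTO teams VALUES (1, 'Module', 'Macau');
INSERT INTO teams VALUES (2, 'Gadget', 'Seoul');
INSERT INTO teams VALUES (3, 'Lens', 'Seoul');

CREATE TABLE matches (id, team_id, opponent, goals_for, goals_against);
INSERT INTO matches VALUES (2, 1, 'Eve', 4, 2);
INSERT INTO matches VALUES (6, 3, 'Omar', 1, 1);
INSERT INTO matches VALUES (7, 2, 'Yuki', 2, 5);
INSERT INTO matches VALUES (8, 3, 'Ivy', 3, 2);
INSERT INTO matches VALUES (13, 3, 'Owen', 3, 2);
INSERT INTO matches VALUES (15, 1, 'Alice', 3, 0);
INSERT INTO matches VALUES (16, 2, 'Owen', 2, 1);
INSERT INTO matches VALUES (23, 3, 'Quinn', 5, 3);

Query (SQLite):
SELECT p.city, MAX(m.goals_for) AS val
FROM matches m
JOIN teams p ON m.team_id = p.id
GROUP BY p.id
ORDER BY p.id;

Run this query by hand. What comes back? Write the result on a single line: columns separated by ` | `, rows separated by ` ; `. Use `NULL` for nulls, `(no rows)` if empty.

Join each matches row to its teams via team_id.
Group joined rows by teams.id; compute MAX(m.goals_for) per group.
  1: ids {2, 15} → MAX(m.goals_for)=4
  2: ids {7, 16} → MAX(m.goals_for)=2
  3: ids {6, 8, 13, 23} → MAX(m.goals_for)=5

Macau | 4 ; Seoul | 2 ; Seoul | 5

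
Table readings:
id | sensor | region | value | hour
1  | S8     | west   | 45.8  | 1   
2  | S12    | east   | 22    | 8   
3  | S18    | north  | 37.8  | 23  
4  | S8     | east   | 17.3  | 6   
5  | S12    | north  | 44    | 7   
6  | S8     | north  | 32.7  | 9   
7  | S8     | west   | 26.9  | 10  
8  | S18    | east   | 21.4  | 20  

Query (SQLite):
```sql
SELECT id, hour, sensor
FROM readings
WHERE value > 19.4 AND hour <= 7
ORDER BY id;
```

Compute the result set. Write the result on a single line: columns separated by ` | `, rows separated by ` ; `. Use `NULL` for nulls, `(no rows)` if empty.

value > 19.4: ids {1, 2, 3, 5, 6, 7, 8}
hour <= 7: ids {1, 4, 5}
Combine with AND.

1 | 1 | S8 ; 5 | 7 | S12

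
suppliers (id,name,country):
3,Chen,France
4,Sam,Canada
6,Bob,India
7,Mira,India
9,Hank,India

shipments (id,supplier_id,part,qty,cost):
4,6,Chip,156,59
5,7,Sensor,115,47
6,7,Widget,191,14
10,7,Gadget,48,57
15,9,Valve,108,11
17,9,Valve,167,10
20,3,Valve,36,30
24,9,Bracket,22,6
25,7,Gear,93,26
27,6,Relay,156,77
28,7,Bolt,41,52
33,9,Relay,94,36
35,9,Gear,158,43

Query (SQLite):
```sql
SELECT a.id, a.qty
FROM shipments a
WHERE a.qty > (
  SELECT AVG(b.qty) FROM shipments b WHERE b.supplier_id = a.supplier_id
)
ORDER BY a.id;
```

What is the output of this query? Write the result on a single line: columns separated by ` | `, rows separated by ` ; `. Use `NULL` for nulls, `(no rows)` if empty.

For each shipments row a, compute AVG(qty) over rows sharing a.supplier_id.
Keep row a if a.qty > that per-group AVG.
  supplier_id=3: AVG(qty) = 36.0
  supplier_id=6: AVG(qty) = 156.0
  supplier_id=7: AVG(qty) = 97.6
  supplier_id=9: AVG(qty) = 109.8

5 | 115 ; 6 | 191 ; 17 | 167 ; 35 | 158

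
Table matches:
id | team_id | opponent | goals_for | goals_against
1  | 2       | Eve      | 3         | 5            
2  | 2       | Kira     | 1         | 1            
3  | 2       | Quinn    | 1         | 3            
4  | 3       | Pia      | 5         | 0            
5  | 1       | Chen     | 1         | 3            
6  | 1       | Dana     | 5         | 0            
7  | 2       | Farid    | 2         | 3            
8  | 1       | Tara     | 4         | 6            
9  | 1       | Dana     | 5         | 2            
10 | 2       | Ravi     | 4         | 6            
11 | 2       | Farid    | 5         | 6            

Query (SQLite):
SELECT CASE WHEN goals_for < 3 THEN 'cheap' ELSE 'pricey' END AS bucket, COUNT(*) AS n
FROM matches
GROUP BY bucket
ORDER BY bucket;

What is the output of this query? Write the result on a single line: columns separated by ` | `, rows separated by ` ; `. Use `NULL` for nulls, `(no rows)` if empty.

cheap | 4 ; pricey | 7

Bucket rows by goals_for < 3 → 'cheap' else 'pricey'; count each bucket.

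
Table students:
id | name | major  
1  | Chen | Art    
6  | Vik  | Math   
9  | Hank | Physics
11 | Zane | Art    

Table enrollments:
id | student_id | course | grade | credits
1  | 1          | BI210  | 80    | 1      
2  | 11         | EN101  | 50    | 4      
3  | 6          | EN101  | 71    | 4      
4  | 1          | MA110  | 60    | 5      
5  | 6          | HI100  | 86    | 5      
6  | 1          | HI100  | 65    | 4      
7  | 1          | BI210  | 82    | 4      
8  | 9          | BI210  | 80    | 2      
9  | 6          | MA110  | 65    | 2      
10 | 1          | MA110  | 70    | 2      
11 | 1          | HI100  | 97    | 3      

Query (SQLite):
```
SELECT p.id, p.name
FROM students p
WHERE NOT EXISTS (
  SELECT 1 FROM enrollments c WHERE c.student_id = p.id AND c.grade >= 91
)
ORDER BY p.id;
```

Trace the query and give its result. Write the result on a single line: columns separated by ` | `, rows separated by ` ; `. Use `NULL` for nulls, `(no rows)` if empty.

6 | Vik ; 9 | Hank ; 11 | Zane

For each students row, check whether any enrollments with matching student_id has grade >= 91.
Keep rows where that is false.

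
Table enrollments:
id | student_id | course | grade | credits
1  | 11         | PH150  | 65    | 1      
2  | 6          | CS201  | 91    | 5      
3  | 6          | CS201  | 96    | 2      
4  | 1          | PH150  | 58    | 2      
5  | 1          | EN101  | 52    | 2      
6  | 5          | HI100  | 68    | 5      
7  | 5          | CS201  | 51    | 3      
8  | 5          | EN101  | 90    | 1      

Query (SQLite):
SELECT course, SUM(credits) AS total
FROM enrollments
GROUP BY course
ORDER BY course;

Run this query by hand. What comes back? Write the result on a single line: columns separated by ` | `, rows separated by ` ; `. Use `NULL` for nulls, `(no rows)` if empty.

Partition enrollments by course; compute SUM(credits) within each group.
  CS201: ids {2, 3, 7} → SUM(credits)=10
  EN101: ids {5, 8} → SUM(credits)=3
  HI100: ids {6} → SUM(credits)=5
  PH150: ids {1, 4} → SUM(credits)=3

CS201 | 10 ; EN101 | 3 ; HI100 | 5 ; PH150 | 3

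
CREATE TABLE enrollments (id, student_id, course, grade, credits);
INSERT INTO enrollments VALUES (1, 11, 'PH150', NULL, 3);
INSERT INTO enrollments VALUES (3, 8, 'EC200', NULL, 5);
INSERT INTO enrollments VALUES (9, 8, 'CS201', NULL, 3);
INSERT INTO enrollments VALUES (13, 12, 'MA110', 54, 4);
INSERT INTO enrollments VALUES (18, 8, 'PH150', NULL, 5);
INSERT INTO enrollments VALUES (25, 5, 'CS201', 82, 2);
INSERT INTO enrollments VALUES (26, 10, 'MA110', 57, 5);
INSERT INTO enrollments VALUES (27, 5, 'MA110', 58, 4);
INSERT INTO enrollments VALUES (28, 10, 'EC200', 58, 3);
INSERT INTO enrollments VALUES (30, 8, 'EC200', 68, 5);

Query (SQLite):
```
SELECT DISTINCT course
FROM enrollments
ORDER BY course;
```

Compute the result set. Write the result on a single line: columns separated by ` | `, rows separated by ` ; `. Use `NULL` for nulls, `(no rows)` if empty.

CS201 ; EC200 ; MA110 ; PH150

Collect distinct course values from enrollments.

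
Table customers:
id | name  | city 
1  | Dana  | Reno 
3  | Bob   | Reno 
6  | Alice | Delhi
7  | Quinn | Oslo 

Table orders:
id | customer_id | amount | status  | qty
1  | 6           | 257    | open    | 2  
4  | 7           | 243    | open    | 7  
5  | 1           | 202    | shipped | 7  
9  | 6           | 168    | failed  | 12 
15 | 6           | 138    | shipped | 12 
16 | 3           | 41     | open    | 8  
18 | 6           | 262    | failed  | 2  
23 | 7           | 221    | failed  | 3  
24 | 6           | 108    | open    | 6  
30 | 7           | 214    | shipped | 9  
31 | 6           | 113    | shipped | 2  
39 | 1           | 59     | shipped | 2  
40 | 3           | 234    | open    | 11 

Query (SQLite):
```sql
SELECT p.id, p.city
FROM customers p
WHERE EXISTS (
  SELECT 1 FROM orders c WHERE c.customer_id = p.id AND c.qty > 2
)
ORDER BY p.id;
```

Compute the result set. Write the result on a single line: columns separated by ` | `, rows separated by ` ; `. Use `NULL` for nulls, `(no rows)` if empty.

1 | Reno ; 3 | Reno ; 6 | Delhi ; 7 | Oslo

For each customers row, check whether any orders with matching customer_id has qty > 2.
Keep rows where that is true.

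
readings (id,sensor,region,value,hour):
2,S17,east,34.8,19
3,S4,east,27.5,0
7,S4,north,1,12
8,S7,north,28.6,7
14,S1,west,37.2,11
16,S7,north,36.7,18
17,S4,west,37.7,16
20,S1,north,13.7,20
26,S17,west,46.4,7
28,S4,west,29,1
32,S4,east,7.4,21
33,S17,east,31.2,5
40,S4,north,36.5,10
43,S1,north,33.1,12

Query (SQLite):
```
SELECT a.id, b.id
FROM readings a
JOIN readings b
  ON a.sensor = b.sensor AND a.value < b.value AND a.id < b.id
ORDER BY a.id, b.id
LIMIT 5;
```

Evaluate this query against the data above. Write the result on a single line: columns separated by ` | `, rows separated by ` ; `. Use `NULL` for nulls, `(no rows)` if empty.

Pairs (a,b) with same sensor, a.value < b.value, a.id < b.id.
sensor groups: S1:{14,20,43} S17:{2,26,33} S4:{3,7,17,28,32,40} S7:{8,16}
Ordered by (a.id, b.id); first 5.

2 | 26 ; 3 | 17 ; 3 | 28 ; 3 | 40 ; 7 | 17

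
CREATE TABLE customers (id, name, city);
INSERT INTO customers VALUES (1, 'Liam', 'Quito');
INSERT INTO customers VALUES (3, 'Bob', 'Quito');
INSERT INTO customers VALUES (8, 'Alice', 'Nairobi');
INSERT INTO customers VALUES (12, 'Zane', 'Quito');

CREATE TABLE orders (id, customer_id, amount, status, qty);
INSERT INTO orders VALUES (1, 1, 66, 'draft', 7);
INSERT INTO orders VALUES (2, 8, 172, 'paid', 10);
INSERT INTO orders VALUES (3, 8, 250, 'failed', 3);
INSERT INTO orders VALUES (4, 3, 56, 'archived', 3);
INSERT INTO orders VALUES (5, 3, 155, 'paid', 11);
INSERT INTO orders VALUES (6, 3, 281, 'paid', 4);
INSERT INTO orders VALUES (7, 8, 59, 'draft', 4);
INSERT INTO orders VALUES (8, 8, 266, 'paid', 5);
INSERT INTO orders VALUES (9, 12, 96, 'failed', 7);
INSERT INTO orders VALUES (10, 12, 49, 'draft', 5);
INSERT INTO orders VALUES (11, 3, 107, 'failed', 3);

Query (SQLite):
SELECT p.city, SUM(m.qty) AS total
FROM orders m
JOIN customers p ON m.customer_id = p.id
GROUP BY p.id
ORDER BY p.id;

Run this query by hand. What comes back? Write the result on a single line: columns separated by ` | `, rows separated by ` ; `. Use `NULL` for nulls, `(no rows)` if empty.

Quito | 7 ; Quito | 21 ; Nairobi | 22 ; Quito | 12

Join each orders row to its customers via customer_id.
Group joined rows by customers.id; compute SUM(m.qty) per group.
  1: ids {1} → SUM(m.qty)=7
  3: ids {4, 5, 6, 11} → SUM(m.qty)=21
  8: ids {2, 3, 7, 8} → SUM(m.qty)=22
  12: ids {9, 10} → SUM(m.qty)=12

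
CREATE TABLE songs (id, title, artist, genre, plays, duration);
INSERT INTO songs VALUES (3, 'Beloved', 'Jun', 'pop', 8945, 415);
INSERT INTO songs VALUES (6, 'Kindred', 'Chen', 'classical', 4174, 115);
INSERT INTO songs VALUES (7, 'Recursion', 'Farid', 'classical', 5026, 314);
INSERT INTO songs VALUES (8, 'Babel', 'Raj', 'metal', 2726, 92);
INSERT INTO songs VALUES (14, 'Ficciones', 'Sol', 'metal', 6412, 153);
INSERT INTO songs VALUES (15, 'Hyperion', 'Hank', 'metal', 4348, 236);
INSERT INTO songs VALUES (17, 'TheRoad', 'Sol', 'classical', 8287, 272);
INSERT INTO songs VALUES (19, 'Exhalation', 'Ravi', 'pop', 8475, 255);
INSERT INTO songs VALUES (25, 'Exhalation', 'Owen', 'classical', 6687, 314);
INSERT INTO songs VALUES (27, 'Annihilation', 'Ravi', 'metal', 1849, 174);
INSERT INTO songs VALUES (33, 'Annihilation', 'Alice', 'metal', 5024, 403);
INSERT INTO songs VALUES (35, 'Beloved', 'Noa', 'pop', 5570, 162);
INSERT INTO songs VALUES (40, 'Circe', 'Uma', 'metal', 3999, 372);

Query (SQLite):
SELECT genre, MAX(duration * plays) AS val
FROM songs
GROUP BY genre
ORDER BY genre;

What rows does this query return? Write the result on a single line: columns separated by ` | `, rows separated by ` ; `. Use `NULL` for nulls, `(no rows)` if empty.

classical | 2254064 ; metal | 2024672 ; pop | 3712175

For each row compute duration * plays.
Group by genre; take MAX of the expression per group.
  classical: ids {6, 7, 17, 25} → MAX(duration * plays)=2254064
  metal: ids {8, 14, 15, 27, 33, 40} → MAX(duration * plays)=2024672
  pop: ids {3, 19, 35} → MAX(duration * plays)=3712175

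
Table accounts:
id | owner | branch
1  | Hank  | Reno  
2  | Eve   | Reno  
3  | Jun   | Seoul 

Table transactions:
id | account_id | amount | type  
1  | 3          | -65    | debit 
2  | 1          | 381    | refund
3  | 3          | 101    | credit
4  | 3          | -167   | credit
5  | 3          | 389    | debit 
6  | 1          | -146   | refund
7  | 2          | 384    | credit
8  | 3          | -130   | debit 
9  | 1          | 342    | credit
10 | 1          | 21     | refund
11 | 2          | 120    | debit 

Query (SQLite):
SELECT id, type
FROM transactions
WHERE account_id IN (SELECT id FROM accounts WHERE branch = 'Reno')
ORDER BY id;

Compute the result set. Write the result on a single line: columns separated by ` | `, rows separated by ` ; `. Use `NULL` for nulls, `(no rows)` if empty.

2 | refund ; 6 | refund ; 7 | credit ; 9 | credit ; 10 | refund ; 11 | debit

Inner query: accounts.id where branch = 'Reno'.
Outer: keep transactions rows whose account_id is in that set.
Inner query → {1, 2}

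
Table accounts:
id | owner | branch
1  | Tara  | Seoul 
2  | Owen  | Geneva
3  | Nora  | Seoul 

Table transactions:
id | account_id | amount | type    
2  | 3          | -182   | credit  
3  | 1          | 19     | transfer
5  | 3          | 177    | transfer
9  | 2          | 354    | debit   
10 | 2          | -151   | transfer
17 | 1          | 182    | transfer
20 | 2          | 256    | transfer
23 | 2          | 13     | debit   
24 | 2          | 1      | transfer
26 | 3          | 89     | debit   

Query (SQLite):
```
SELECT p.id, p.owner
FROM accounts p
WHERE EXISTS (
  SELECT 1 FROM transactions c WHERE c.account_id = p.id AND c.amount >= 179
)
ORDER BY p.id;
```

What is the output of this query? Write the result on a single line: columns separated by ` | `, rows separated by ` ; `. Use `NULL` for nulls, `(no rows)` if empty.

For each accounts row, check whether any transactions with matching account_id has amount >= 179.
Keep rows where that is true.

1 | Tara ; 2 | Owen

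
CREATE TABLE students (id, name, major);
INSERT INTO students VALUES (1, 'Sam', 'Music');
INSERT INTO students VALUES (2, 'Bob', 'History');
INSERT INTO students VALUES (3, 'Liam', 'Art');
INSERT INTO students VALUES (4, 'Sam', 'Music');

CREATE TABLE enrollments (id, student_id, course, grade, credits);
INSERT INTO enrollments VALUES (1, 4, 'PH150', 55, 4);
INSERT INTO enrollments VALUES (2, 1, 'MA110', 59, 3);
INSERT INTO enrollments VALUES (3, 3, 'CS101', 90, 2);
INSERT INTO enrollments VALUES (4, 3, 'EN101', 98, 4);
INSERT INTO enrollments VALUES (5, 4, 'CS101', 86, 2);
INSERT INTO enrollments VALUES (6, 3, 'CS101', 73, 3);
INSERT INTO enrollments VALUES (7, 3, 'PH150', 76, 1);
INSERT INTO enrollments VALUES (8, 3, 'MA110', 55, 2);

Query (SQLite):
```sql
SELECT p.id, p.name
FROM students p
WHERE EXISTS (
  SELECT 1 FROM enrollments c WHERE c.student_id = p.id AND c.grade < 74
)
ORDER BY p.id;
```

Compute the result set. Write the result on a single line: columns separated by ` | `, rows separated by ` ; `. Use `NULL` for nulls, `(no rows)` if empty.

1 | Sam ; 3 | Liam ; 4 | Sam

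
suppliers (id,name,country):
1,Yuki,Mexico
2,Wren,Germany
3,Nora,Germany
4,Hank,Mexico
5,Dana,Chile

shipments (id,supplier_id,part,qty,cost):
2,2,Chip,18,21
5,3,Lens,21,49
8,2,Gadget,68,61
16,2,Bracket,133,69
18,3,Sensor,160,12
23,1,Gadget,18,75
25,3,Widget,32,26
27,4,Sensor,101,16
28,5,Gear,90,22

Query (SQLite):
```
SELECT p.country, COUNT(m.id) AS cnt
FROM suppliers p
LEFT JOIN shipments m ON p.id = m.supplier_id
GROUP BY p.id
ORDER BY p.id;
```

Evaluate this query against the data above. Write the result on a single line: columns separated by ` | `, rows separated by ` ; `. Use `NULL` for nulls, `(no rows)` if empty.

LEFT JOIN keeps every suppliers row; unmatched ones get NULL for shipments columns.
Group by suppliers.id and compute COUNT(m.id). COUNT(col) of an all-NULL group is 0.
  1: ids {23} → COUNT(m.id)=1
  2: ids {2, 8, 16} → COUNT(m.id)=3
  3: ids {5, 18, 25} → COUNT(m.id)=3
  4: ids {27} → COUNT(m.id)=1
  5: ids {28} → COUNT(m.id)=1

Mexico | 1 ; Germany | 3 ; Germany | 3 ; Mexico | 1 ; Chile | 1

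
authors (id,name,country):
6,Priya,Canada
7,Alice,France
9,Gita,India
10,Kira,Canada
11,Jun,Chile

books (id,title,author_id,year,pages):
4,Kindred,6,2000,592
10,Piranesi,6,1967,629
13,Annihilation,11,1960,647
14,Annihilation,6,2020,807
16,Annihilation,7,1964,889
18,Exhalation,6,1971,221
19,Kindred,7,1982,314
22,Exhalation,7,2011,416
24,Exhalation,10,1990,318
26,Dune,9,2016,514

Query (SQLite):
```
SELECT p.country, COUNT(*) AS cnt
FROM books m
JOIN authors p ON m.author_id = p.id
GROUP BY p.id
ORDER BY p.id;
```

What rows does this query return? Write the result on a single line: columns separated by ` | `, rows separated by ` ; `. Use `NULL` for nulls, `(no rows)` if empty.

Join each books row to its authors via author_id.
Group joined rows by authors.id; compute COUNT(*) per group.
  6: ids {4, 10, 14, 18} → COUNT(*)=4
  7: ids {16, 19, 22} → COUNT(*)=3
  9: ids {26} → COUNT(*)=1
  10: ids {24} → COUNT(*)=1
  11: ids {13} → COUNT(*)=1

Canada | 4 ; France | 3 ; India | 1 ; Canada | 1 ; Chile | 1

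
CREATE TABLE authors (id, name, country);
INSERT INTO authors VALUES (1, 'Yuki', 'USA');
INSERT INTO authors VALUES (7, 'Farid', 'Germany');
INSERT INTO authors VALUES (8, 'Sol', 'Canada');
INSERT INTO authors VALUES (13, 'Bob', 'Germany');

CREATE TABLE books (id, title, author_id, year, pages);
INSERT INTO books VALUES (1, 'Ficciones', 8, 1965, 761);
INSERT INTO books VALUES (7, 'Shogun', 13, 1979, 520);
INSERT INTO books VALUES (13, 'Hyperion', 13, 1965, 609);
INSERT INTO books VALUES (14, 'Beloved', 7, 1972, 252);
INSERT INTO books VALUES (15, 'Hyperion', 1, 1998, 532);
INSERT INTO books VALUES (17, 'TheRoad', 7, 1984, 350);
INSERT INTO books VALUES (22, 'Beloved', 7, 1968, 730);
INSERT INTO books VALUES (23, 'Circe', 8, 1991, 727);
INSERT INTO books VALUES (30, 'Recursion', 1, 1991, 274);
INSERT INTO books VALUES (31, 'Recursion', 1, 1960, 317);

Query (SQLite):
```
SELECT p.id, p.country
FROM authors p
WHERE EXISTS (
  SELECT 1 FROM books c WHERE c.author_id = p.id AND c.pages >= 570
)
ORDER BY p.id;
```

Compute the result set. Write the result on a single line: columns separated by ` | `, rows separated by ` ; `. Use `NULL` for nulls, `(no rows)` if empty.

7 | Germany ; 8 | Canada ; 13 | Germany

For each authors row, check whether any books with matching author_id has pages >= 570.
Keep rows where that is true.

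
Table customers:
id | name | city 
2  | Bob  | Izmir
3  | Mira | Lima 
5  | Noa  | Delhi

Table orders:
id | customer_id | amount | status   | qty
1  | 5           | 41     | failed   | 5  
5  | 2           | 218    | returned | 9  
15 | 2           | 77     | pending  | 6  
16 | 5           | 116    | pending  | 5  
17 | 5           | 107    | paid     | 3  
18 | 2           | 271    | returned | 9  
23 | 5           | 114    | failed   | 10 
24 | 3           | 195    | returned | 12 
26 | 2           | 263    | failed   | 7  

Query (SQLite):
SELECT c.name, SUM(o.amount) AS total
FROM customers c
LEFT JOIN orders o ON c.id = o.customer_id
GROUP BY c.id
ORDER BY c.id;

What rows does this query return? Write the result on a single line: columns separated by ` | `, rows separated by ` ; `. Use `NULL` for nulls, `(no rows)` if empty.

LEFT JOIN keeps every customers row; unmatched ones get NULL for orders columns.
Group by customers.id and compute SUM(o.amount). SUM over an all-NULL group is NULL.
  2: ids {5, 15, 18, 26} → SUM(o.amount)=829
  3: ids {24} → SUM(o.amount)=195
  5: ids {1, 16, 17, 23} → SUM(o.amount)=378

Bob | 829 ; Mira | 195 ; Noa | 378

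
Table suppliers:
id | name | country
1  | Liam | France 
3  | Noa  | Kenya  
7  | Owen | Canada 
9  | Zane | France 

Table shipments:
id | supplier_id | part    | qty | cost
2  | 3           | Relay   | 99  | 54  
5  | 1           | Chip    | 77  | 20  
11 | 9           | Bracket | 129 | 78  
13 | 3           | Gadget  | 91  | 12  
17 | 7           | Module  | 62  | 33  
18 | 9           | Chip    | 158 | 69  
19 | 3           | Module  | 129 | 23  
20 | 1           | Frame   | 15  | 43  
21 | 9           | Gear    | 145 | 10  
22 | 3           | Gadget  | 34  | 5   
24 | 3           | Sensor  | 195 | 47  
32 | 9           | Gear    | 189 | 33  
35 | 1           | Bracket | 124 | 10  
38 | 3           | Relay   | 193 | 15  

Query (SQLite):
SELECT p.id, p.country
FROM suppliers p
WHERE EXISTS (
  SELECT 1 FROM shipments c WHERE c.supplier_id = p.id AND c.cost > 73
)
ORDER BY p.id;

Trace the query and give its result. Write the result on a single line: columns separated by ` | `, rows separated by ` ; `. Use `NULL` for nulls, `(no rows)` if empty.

9 | France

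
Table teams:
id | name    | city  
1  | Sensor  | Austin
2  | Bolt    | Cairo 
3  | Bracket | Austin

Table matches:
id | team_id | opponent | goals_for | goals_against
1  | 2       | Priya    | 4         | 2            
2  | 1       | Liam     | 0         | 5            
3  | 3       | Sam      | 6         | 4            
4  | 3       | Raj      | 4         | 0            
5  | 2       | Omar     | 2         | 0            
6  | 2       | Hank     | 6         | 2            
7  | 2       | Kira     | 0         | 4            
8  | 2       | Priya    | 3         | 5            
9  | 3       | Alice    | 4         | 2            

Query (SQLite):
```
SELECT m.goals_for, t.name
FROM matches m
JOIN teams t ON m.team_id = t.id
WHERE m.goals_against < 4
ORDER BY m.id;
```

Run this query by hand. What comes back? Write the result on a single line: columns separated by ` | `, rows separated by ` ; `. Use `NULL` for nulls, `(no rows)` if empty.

4 | Bolt ; 4 | Bracket ; 2 | Bolt ; 6 | Bolt ; 4 | Bracket

Each matches row matches the teams row where team_id = teams.id.
Then keep rows with m.goals_against < 4.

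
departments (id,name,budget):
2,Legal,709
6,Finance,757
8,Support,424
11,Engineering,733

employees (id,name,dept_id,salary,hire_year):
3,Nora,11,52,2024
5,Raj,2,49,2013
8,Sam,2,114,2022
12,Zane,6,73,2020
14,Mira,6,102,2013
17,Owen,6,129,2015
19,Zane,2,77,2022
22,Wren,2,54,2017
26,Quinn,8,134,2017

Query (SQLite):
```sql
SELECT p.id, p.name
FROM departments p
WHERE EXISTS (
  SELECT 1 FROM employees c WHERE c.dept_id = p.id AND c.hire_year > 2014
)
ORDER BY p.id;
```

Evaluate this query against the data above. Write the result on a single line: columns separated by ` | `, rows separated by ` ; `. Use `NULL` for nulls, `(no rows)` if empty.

2 | Legal ; 6 | Finance ; 8 | Support ; 11 | Engineering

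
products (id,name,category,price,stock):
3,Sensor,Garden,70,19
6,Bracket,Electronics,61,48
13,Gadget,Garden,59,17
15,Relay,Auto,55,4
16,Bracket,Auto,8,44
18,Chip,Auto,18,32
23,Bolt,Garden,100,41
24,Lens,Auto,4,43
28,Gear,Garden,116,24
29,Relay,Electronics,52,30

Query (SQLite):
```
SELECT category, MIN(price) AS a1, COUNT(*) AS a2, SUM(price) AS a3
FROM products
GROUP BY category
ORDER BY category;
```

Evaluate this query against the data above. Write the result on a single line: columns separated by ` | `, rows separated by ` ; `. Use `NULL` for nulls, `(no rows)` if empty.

Group products by category.
Per group compute: MIN(price), COUNT(*), SUM(price).
  Auto: ids {15, 16, 18, 24} → MIN(price)=4, COUNT(*)=4, SUM(price)=85
  Electronics: ids {6, 29} → MIN(price)=52, COUNT(*)=2, SUM(price)=113
  Garden: ids {3, 13, 23, 28} → MIN(price)=59, COUNT(*)=4, SUM(price)=345

Auto | 4 | 4 | 85 ; Electronics | 52 | 2 | 113 ; Garden | 59 | 4 | 345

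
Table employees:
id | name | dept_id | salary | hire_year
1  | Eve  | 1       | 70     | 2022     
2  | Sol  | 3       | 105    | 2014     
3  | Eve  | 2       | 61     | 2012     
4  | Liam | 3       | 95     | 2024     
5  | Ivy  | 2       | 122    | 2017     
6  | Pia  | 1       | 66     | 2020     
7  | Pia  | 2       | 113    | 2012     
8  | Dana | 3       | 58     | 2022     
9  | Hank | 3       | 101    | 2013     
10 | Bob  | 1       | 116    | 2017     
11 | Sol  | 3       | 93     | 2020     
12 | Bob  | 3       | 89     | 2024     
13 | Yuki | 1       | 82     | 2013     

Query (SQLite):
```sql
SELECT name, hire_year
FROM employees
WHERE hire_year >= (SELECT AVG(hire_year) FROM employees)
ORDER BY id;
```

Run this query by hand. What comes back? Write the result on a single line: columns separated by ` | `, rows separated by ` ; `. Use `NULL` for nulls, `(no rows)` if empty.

Eve | 2022 ; Liam | 2024 ; Pia | 2020 ; Dana | 2022 ; Sol | 2020 ; Bob | 2024

Scalar subquery: AVG(hire_year) over all employees rows = 2017.692308 (≈; comparison uses full precision).
Keep rows where hire_year >= that value.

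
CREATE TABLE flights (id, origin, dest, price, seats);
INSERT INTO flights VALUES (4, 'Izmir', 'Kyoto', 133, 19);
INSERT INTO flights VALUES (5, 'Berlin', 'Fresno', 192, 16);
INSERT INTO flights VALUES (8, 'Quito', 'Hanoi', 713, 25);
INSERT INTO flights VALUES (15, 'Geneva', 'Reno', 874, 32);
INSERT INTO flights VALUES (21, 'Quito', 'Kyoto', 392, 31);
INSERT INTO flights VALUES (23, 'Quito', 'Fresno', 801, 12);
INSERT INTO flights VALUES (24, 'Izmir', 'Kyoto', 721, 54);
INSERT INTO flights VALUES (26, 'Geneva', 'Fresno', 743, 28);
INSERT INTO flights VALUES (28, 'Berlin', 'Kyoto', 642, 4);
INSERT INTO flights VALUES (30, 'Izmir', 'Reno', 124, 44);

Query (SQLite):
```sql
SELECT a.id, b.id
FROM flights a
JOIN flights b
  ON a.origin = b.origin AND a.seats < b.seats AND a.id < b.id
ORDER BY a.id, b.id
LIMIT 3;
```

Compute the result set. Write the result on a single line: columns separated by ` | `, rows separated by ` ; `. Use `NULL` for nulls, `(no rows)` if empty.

4 | 24 ; 4 | 30 ; 8 | 21

Pairs (a,b) with same origin, a.seats < b.seats, a.id < b.id.
origin groups: Berlin:{5,28} Geneva:{15,26} Izmir:{4,24,30} Quito:{8,21,23}
Ordered by (a.id, b.id); first 3.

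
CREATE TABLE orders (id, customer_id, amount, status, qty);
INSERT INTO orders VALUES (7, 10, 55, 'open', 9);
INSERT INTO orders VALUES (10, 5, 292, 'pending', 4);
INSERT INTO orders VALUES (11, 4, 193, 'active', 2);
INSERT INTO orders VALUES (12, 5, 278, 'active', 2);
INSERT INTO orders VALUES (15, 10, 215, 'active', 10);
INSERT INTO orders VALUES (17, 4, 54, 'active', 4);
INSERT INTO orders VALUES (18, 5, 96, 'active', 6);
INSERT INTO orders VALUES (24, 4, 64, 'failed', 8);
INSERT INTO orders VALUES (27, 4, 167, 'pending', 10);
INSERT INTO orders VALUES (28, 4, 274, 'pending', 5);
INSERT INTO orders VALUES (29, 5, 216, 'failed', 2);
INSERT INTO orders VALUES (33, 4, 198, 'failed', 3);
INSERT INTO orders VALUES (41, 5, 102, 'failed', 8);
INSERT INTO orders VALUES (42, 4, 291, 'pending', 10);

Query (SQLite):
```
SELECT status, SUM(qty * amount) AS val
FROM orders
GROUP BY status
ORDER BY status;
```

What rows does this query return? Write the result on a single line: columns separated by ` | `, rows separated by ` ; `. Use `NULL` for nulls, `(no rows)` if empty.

active | 3884 ; failed | 2354 ; open | 495 ; pending | 7118

For each row compute qty * amount.
Group by status; take SUM of the expression per group.
  active: ids {11, 12, 15, 17, 18} → SUM(qty * amount)=3884
  failed: ids {24, 29, 33, 41} → SUM(qty * amount)=2354
  open: ids {7} → SUM(qty * amount)=495
  pending: ids {10, 27, 28, 42} → SUM(qty * amount)=7118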